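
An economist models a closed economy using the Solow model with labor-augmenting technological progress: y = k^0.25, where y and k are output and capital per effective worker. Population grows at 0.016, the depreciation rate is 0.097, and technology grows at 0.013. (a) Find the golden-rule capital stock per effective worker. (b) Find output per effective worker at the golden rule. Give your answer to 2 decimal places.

(a) k_gold ≈ 2.49; (b) y_gold ≈ 1.26

Capital per effective worker breaks even when investment replaces (n + g + δ)·k; here n + g + δ = 0.126.
At the golden rule the marginal product of capital equals n+g+δ: 0.25·k^(0.25−1) = 0.126. Solving, k_gold = (0.25/0.126)^(1/0.75) ≈ 2.4932.
y_gold = 2.4932^0.25 ≈ 1.2566.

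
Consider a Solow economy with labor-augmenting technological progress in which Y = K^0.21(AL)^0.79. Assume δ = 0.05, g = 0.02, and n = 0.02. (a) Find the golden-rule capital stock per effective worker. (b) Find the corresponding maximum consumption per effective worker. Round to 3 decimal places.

(a) k_gold ≈ 2.923; (b) c_gold ≈ 0.990

The effective depreciation rate is n + g + δ = 0.02 + 0.02 + 0.05 = 0.09.
Maximizing c = f(k) − (n+g+δ)·k gives f'(k) = n+g+δ, i.e. 0.21·k^(0.21−1) = 0.09, so k_gold = (0.21/0.09)^(1/0.79) ≈ 2.9228.
y_gold = 2.9228^0.21 ≈ 1.2526; c_gold = y_gold − 0.09·k_gold ≈ 0.9896.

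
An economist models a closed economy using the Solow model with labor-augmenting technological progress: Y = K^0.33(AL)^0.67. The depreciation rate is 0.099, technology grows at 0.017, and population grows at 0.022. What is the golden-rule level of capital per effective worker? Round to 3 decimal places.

Break-even investment rate: n + g + δ = 0.022 + 0.017 + 0.099 = 0.138.
Setting f'(k) = n+g+δ gives 0.33·k^(0.33−1) = 0.138, hence k_gold = (0.33/0.138)^(1/0.67) ≈ 3.6739.

k_gold ≈ 3.674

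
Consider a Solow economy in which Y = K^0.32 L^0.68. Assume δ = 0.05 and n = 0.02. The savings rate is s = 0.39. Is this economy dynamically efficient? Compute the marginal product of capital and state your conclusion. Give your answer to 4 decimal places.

dynamically inefficient; MPK ≈ 0.0574

Capital per worker breaks even when investment replaces (n + δ)·k; here n + δ = 0.07.
Steady-state k*: s·k^0.32 = 0.07·k gives k* = (0.39/0.07)^(1/0.68) ≈ 12.5029.
MPK = 0.32·12.5029^(-0.68) ≈ 0.0574.
MPK < n+δ = 0.07, so the economy is dynamically inefficient (over-saving).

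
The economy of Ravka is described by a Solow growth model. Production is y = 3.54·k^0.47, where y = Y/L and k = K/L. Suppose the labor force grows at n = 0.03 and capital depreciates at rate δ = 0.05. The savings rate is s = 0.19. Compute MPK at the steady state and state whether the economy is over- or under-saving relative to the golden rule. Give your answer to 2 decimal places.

n + δ = 0.03 + 0.05 = 0.08.
Steady-state k*: s·A·k^0.47 = 0.08·k gives k* = (0.19·3.54/0.08)^(1/0.53) ≈ 55.5462.
MPK = 0.47·3.54·55.5462^(-0.53) ≈ 0.1979.
MPK > n+δ = 0.08, so the economy is dynamically efficient (under-saving).

under-saving; MPK ≈ 0.20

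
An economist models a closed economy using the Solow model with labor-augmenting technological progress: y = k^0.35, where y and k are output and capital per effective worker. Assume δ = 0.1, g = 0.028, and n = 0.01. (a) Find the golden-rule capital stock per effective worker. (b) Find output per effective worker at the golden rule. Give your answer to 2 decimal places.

(a) k_gold ≈ 4.19; (b) y_gold ≈ 1.65

n + g + δ = 0.01 + 0.028 + 0.1 = 0.138.
Golden rule sets MPK = n+g+δ: 0.35·k^(0.35−1) = 0.138, so k_gold = (0.35/0.138)^(1/0.65) ≈ 4.1863.
y_gold = 4.1863^0.35 ≈ 1.6506.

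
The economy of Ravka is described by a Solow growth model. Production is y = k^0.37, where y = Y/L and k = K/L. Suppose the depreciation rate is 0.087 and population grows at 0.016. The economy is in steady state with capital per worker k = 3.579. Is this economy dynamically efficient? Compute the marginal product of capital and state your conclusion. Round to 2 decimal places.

dynamically efficient; MPK ≈ 0.17

Capital per worker breaks even when investment replaces (n + δ)·k; here n + δ = 0.103.
MPK = 0.37·k^(0.37−1) = 0.37·3.579^(-0.63) ≈ 0.1657.
MPK > 0.103, so the economy is dynamically efficient (under-saving).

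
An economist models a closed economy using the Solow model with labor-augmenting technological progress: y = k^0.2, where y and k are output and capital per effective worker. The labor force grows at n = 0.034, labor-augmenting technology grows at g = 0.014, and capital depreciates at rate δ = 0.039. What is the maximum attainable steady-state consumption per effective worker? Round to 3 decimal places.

n + g + δ = 0.034 + 0.014 + 0.039 = 0.087.
At the golden rule the marginal product of capital equals n+g+δ: 0.2·k^(0.2−1) = 0.087. Solving, k_gold = (0.2/0.087)^(1/0.8) ≈ 2.8307.
y_gold = 2.8307^0.2 ≈ 1.2313.
c_gold = y_gold − (n+g+δ)·k_gold = 1.2313 − 0.087·2.8307 ≈ 0.9851.

c_gold ≈ 0.985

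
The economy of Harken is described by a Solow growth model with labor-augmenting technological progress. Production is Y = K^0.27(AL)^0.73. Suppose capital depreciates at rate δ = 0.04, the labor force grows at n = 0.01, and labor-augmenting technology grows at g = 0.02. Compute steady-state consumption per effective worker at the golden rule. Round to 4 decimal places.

Capital per effective worker breaks even when investment replaces (n + g + δ)·k; here n + g + δ = 0.07.
Golden rule sets MPK = n+g+δ: 0.27·k^(0.27−1) = 0.07, so k_gold = (0.27/0.07)^(1/0.73) ≈ 6.3548.
y_gold = 6.3548^0.27 ≈ 1.6475.
c_gold = y_gold − (n+g+δ)·k_gold = 1.6475 − 0.07·6.3548 ≈ 1.2027.

c_gold ≈ 1.2027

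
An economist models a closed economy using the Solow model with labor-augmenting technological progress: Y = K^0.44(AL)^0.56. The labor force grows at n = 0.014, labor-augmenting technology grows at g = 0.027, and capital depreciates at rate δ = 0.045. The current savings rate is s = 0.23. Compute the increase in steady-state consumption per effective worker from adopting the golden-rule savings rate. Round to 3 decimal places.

The effective depreciation rate is n + g + δ = 0.014 + 0.027 + 0.045 = 0.086.
Current steady state (s = 0.23): k* = (0.23/0.086)^(1/0.56) ≈ 5.7931, y* = 5.7931^0.44 ≈ 2.1661, c* = (1−0.23)·2.1661 ≈ 1.6679.
Golden rule sets MPK = n+g+δ: 0.44·k^(0.44−1) = 0.086, so k_gold = (0.44/0.086)^(1/0.56) ≈ 18.4497.
y_gold = 18.4497^0.44 ≈ 3.6061, c_gold = y_gold − 0.086·k_gold ≈ 2.0194.
Gain: Δc = 2.0194 − 1.6679 ≈ 0.3515.

Δc ≈ 0.352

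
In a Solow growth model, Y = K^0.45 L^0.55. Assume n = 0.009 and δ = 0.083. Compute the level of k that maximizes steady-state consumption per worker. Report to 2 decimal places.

k_gold ≈ 17.93

The effective depreciation rate is n + δ = 0.009 + 0.083 = 0.092.
Setting f'(k) = n+δ gives 0.45·k^(0.45−1) = 0.092, hence k_gold = (0.45/0.092)^(1/0.55) ≈ 17.9267.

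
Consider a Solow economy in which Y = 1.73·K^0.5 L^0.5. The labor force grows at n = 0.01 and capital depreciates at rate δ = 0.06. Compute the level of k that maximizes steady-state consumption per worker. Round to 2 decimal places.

The effective depreciation rate is n + δ = 0.01 + 0.06 = 0.07.
Setting f'(k) = n+δ gives 0.5·1.73·k^(0.5−1) = 0.07, hence k_gold = (0.5·1.73/0.07)^(1/0.5) ≈ 152.6990.

k_gold ≈ 152.70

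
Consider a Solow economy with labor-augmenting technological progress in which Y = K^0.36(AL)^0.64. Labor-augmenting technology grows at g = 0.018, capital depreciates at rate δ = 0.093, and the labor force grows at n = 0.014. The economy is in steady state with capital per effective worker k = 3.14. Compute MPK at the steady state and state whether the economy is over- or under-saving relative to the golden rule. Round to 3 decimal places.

under-saving; MPK ≈ 0.173

Break-even investment rate: n + g + δ = 0.014 + 0.018 + 0.093 = 0.125.
MPK = 0.36·k^(0.36−1) = 0.36·3.14^(-0.64) ≈ 0.1731.
MPK > 0.125, so the economy is dynamically efficient (under-saving).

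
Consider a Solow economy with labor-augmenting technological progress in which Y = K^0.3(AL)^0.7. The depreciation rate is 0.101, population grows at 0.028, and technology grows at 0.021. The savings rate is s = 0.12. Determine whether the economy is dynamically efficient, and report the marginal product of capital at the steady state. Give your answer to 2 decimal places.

dynamically efficient; MPK ≈ 0.37

Capital per effective worker breaks even when investment replaces (n + g + δ)·k; here n + g + δ = 0.15.
Steady-state k*: s·k^0.3 = 0.15·k gives k* = (0.12/0.15)^(1/0.7) ≈ 0.7270.
MPK = 0.3·0.7270^(-0.7) ≈ 0.3750.
MPK > n+g+δ = 0.15, so the economy is dynamically efficient (under-saving).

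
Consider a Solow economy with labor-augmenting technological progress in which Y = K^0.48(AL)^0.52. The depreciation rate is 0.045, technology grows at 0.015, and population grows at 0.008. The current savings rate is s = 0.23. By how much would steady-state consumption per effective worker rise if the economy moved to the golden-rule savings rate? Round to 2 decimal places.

Δc ≈ 0.79

The effective depreciation rate is n + g + δ = 0.008 + 0.015 + 0.045 = 0.068.
Current steady state (s = 0.23): k* = (0.23/0.068)^(1/0.52) ≈ 10.4167, y* = 10.4167^0.48 ≈ 3.0797, c* = (1−0.23)·3.0797 ≈ 2.3714.
Setting f'(k) = n+g+δ gives 0.48·k^(0.48−1) = 0.068, hence k_gold = (0.48/0.068)^(1/0.52) ≈ 42.8724.
y_gold = 42.8724^0.48 ≈ 6.0736, c_gold = y_gold − 0.068·k_gold ≈ 3.1583.
Gain: Δc = 3.1583 − 2.3714 ≈ 0.7869.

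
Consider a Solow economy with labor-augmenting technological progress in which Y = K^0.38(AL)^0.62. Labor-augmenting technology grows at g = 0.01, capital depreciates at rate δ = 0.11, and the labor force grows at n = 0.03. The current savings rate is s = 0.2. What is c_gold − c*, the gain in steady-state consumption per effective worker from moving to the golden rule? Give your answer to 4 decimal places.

Δc ≈ 0.1418

n + g + δ = 0.03 + 0.01 + 0.11 = 0.15.
Current steady state (s = 0.2): k* = (0.2/0.15)^(1/0.62) ≈ 1.5904, y* = 1.5904^0.38 ≈ 1.1928, c* = (1−0.2)·1.1928 ≈ 0.9543.
Setting f'(k) = n+g+δ gives 0.38·k^(0.38−1) = 0.15, hence k_gold = (0.38/0.15)^(1/0.62) ≈ 4.4783.
y_gold = 4.4783^0.38 ≈ 1.7678, c_gold = y_gold − 0.15·k_gold ≈ 1.0960.
Gain: Δc = 1.0960 − 0.9543 ≈ 0.1418.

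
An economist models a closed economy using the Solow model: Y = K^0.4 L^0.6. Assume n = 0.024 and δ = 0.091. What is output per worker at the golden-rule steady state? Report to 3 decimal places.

y_gold ≈ 2.296

The effective depreciation rate is n + δ = 0.024 + 0.091 = 0.115.
Golden rule sets MPK = n+δ: 0.4·k^(0.4−1) = 0.115, so k_gold = (0.4/0.115)^(1/0.6) ≈ 7.9849.
Output: y_gold = k_gold^0.4 = 7.9849^0.4 ≈ 2.2957.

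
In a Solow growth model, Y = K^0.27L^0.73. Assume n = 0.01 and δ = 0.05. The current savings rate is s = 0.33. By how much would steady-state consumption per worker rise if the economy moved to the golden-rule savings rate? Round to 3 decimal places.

n + δ = 0.01 + 0.05 = 0.06.
Current steady state (s = 0.33): k* = (0.33/0.06)^(1/0.73) ≈ 10.3323, y* = 10.3323^0.27 ≈ 1.8786, c* = (1−0.33)·1.8786 ≈ 1.2587.
At the golden rule the marginal product of capital equals n+δ: 0.27·k^(0.27−1) = 0.06. Solving, k_gold = (0.27/0.06)^(1/0.73) ≈ 7.8490.
y_gold = 7.8490^0.27 ≈ 1.7442, c_gold = y_gold − 0.06·k_gold ≈ 1.2733.
Gain: Δc = 1.2733 − 1.2587 ≈ 0.0146.

Δc ≈ 0.015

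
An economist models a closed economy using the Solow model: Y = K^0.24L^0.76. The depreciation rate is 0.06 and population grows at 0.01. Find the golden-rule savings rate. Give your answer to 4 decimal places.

s_gold = 0.2400

The effective depreciation rate is n + δ = 0.01 + 0.06 = 0.07.
At the golden rule MPK = n+δ, and in any Cobb-Douglas steady state s = (n+δ)·k/y = MPK·k/y = capital's share 0.24.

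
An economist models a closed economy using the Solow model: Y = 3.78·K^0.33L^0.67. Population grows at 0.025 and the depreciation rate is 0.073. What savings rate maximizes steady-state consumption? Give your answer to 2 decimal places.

s_gold = 0.33

n + δ = 0.025 + 0.073 = 0.098.
At the golden rule MPK = n+δ, and in any Cobb-Douglas steady state s = (n+δ)·k/y = MPK·k/y = capital's share 0.33.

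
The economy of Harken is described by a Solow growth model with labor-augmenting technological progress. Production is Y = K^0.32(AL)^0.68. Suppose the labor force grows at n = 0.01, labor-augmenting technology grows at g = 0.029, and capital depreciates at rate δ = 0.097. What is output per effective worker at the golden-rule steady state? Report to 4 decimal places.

Break-even investment rate: n + g + δ = 0.01 + 0.029 + 0.097 = 0.136.
Setting f'(k) = n+g+δ gives 0.32·k^(0.32−1) = 0.136, hence k_gold = (0.32/0.136)^(1/0.68) ≈ 3.5195.
Output: y_gold = k_gold^0.32 = 3.5195^0.32 ≈ 1.4958.

y_gold ≈ 1.4958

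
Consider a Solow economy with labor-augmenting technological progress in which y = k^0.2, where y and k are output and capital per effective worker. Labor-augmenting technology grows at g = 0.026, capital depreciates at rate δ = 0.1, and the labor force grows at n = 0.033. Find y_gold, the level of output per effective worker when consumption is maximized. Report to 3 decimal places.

y_gold ≈ 1.059

Break-even investment rate: n + g + δ = 0.033 + 0.026 + 0.1 = 0.159.
At the golden rule the marginal product of capital equals n+g+δ: 0.2·k^(0.2−1) = 0.159. Solving, k_gold = (0.2/0.159)^(1/0.8) ≈ 1.3321.
Output: y_gold = k_gold^0.2 = 1.3321^0.2 ≈ 1.0590.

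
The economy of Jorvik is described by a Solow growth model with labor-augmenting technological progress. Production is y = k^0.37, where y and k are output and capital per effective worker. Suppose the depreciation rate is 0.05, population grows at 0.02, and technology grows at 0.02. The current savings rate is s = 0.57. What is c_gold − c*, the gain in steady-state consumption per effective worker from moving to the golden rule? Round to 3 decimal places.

Δc ≈ 0.174

Break-even investment rate: n + g + δ = 0.02 + 0.02 + 0.05 = 0.09.
Current steady state (s = 0.57): k* = (0.57/0.09)^(1/0.63) ≈ 18.7255, y* = 18.7255^0.37 ≈ 2.9567, c* = (1−0.57)·2.9567 ≈ 1.2714.
Maximizing c = f(k) − (n+g+δ)·k gives f'(k) = n+g+δ, i.e. 0.37·k^(0.37−1) = 0.09, so k_gold = (0.37/0.09)^(1/0.63) ≈ 9.4306.
y_gold = 9.4306^0.37 ≈ 2.2939, c_gold = y_gold − 0.09·k_gold ≈ 1.4452.
Gain: Δc = 1.4452 − 1.2714 ≈ 0.1738.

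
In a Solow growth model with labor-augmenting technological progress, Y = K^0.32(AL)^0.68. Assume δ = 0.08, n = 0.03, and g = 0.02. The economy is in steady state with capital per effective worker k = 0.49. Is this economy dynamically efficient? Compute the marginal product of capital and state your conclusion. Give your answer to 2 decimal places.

n + g + δ = 0.03 + 0.02 + 0.08 = 0.13.
MPK = 0.32·k^(0.32−1) = 0.32·0.49^(-0.68) ≈ 0.5198.
MPK > 0.13, so the economy is dynamically efficient (under-saving).

dynamically efficient; MPK ≈ 0.52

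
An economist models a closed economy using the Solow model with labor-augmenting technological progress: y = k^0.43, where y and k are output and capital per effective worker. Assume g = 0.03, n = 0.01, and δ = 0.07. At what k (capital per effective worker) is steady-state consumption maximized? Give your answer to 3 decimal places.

k_gold ≈ 10.933

Break-even investment rate: n + g + δ = 0.01 + 0.03 + 0.07 = 0.11.
At the golden rule the marginal product of capital equals n+g+δ: 0.43·k^(0.43−1) = 0.11. Solving, k_gold = (0.43/0.11)^(1/0.57) ≈ 10.9328.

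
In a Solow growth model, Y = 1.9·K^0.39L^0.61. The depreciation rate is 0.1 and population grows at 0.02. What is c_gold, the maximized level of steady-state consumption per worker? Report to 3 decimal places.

c_gold ≈ 3.712

Capital per worker breaks even when investment replaces (n + δ)·k; here n + δ = 0.12.
Golden rule sets MPK = n+δ: 0.39·1.9·k^(0.39−1) = 0.12, so k_gold = (0.39·1.9/0.12)^(1/0.61) ≈ 19.7754.
y_gold = 1.9·19.7754^0.39 ≈ 6.0848.
c_gold = y_gold − (n+δ)·k_gold = 6.0848 − 0.12·19.7754 ≈ 3.7117.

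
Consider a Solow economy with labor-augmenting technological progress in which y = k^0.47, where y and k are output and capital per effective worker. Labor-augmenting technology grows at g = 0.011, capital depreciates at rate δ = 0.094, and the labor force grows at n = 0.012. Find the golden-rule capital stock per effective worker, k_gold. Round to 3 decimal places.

n + g + δ = 0.012 + 0.011 + 0.094 = 0.117.
Maximizing c = f(k) − (n+g+δ)·k gives f'(k) = n+g+δ, i.e. 0.47·k^(0.47−1) = 0.117, so k_gold = (0.47/0.117)^(1/0.53) ≈ 13.7866.

k_gold ≈ 13.787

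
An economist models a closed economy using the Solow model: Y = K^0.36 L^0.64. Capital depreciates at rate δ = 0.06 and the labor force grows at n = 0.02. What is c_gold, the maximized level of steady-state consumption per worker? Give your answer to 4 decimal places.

n + δ = 0.02 + 0.06 = 0.08.
Golden rule sets MPK = n+δ: 0.36·k^(0.36−1) = 0.08, so k_gold = (0.36/0.08)^(1/0.64) ≈ 10.4868.
y_gold = 10.4868^0.36 ≈ 2.3304.
c_gold = y_gold − (n+δ)·k_gold = 2.3304 − 0.08·10.4868 ≈ 1.4915.

c_gold ≈ 1.4915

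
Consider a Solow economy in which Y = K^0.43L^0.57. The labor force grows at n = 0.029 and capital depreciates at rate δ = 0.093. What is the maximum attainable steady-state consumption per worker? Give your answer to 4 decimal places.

c_gold ≈ 1.4744

Capital per worker breaks even when investment replaces (n + δ)·k; here n + δ = 0.122.
Setting f'(k) = n+δ gives 0.43·k^(0.43−1) = 0.122, hence k_gold = (0.43/0.122)^(1/0.57) ≈ 9.1167.
y_gold = 9.1167^0.43 ≈ 2.5866.
c_gold = y_gold − (n+δ)·k_gold = 2.5866 − 0.122·9.1167 ≈ 1.4744.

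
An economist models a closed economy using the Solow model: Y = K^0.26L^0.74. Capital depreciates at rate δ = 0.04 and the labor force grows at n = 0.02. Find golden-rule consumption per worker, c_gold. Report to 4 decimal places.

n + δ = 0.02 + 0.04 = 0.06.
Golden rule sets MPK = n+δ: 0.26·k^(0.26−1) = 0.06, so k_gold = (0.26/0.06)^(1/0.74) ≈ 7.2539.
y_gold = 7.2539^0.26 ≈ 1.6740.
c_gold = y_gold − (n+δ)·k_gold = 1.6740 − 0.06·7.2539 ≈ 1.2387.

c_gold ≈ 1.2387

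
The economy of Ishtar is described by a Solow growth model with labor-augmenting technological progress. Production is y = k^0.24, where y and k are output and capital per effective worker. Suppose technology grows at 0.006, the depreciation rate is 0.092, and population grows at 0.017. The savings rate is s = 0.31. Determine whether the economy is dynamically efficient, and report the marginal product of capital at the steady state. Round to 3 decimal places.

dynamically inefficient; MPK ≈ 0.089

Break-even investment rate: n + g + δ = 0.017 + 0.006 + 0.092 = 0.115.
Steady-state k*: s·k^0.24 = 0.115·k gives k* = (0.31/0.115)^(1/0.76) ≈ 3.6869.
MPK = 0.24·3.6869^(-0.76) ≈ 0.0890.
MPK < n+g+δ = 0.115, so the economy is dynamically inefficient (over-saving).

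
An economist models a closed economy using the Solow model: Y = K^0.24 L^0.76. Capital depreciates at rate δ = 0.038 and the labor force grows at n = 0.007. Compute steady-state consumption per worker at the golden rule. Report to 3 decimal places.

c_gold ≈ 1.289

Break-even investment rate: n + δ = 0.007 + 0.038 = 0.045.
Setting f'(k) = n+δ gives 0.24·k^(0.24−1) = 0.045, hence k_gold = (0.24/0.045)^(1/0.76) ≈ 9.0485.
y_gold = 9.0485^0.24 ≈ 1.6966.
c_gold = y_gold − (n+δ)·k_gold = 1.6966 − 0.045·9.0485 ≈ 1.2894.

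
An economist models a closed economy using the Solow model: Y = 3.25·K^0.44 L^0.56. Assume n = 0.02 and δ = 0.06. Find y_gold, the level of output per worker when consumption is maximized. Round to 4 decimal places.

Break-even investment rate: n + δ = 0.02 + 0.06 = 0.08.
Setting f'(k) = n+δ gives 0.44·3.25·k^(0.44−1) = 0.08, hence k_gold = (0.44·3.25/0.08)^(1/0.56) ≈ 172.2478.
Output: y_gold = 3.25·k_gold^0.44 = 3.25·172.2478^0.44 ≈ 31.3178.

y_gold ≈ 31.3178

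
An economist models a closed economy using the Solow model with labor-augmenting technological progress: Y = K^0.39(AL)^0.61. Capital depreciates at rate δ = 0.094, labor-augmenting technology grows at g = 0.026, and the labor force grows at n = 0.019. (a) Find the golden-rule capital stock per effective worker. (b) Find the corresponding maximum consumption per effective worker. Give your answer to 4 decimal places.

Break-even investment rate: n + g + δ = 0.019 + 0.026 + 0.094 = 0.139.
At the golden rule the marginal product of capital equals n+g+δ: 0.39·k^(0.39−1) = 0.139. Solving, k_gold = (0.39/0.139)^(1/0.61) ≈ 5.4264.
y_gold = 5.4264^0.39 ≈ 1.9340; c_gold = y_gold − 0.139·k_gold ≈ 1.1797.

(a) k_gold ≈ 5.4264; (b) c_gold ≈ 1.1797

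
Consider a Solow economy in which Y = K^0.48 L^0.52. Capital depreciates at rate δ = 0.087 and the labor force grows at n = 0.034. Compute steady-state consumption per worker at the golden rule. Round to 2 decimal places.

c_gold ≈ 1.86

Capital per worker breaks even when investment replaces (n + δ)·k; here n + δ = 0.121.
Setting f'(k) = n+δ gives 0.48·k^(0.48−1) = 0.121, hence k_gold = (0.48/0.121)^(1/0.52) ≈ 14.1539.
y_gold = 14.1539^0.48 ≈ 3.5680.
c_gold = y_gold − (n+δ)·k_gold = 3.5680 − 0.121·14.1539 ≈ 1.8553.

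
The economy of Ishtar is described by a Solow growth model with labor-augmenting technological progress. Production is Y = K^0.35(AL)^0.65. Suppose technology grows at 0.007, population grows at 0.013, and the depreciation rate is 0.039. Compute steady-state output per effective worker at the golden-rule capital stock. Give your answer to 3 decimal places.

The effective depreciation rate is n + g + δ = 0.013 + 0.007 + 0.039 = 0.059.
Setting f'(k) = n+g+δ gives 0.35·k^(0.35−1) = 0.059, hence k_gold = (0.35/0.059)^(1/0.65) ≈ 15.4726.
Output: y_gold = k_gold^0.35 = 15.4726^0.35 ≈ 2.6082.

y_gold ≈ 2.608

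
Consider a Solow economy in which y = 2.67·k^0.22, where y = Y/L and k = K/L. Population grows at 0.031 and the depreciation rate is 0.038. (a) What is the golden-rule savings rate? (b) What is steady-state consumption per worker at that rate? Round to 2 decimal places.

(a) s_gold = 0.22; (b) c_gold ≈ 3.81

Capital per worker breaks even when investment replaces (n + δ)·k; here n + δ = 0.069.
For Cobb-Douglas, s_gold equals capital's share: s_gold = 0.22.
Maximizing c = f(k) − (n+δ)·k gives f'(k) = n+δ, i.e. 0.22·2.67·k^(0.22−1) = 0.069, so k_gold = (0.22·2.67/0.069)^(1/0.78) ≈ 15.5746.
y_gold = 2.67·15.5746^0.22 ≈ 4.8848; c_gold = (1−0.22)·y_gold ≈ 3.8101.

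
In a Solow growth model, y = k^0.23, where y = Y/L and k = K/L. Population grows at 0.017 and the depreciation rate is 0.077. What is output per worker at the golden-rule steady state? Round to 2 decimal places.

The effective depreciation rate is n + δ = 0.017 + 0.077 = 0.094.
Maximizing c = f(k) − (n+δ)·k gives f'(k) = n+δ, i.e. 0.23·k^(0.23−1) = 0.094, so k_gold = (0.23/0.094)^(1/0.77) ≈ 3.1965.
Output: y_gold = k_gold^0.23 = 3.1965^0.23 ≈ 1.3064.

y_gold ≈ 1.31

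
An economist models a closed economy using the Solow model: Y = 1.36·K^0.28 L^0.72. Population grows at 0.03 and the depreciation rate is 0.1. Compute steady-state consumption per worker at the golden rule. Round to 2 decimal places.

c_gold ≈ 1.49

Capital per worker breaks even when investment replaces (n + δ)·k; here n + δ = 0.13.
Maximizing c = f(k) − (n+δ)·k gives f'(k) = n+δ, i.e. 0.28·1.36·k^(0.28−1) = 0.13, so k_gold = (0.28·1.36/0.13)^(1/0.72) ≈ 4.4491.
y_gold = 1.36·4.4491^0.28 ≈ 2.0656.
c_gold = y_gold − (n+δ)·k_gold = 2.0656 − 0.13·4.4491 ≈ 1.4873.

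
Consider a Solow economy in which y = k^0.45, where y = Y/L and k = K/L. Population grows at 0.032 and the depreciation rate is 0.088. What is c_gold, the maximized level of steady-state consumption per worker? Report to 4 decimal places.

The effective depreciation rate is n + δ = 0.032 + 0.088 = 0.12.
At the golden rule the marginal product of capital equals n+δ: 0.45·k^(0.45−1) = 0.12. Solving, k_gold = (0.45/0.12)^(1/0.55) ≈ 11.0584.
y_gold = 11.0584^0.45 ≈ 2.9489.
c_gold = y_gold − (n+δ)·k_gold = 2.9489 − 0.12·11.0584 ≈ 1.6219.

c_gold ≈ 1.6219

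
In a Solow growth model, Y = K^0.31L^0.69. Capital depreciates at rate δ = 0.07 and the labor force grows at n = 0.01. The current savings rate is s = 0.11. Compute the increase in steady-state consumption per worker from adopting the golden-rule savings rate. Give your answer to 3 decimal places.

Δc ≈ 0.241

The effective depreciation rate is n + δ = 0.01 + 0.07 = 0.08.
Current steady state (s = 0.11): k* = (0.11/0.08)^(1/0.69) ≈ 1.5865, y* = 1.5865^0.31 ≈ 1.1538, c* = (1−0.11)·1.1538 ≈ 1.0269.
At the golden rule the marginal product of capital equals n+δ: 0.31·k^(0.31−1) = 0.08. Solving, k_gold = (0.31/0.08)^(1/0.69) ≈ 7.1214.
y_gold = 7.1214^0.31 ≈ 1.8378, c_gold = y_gold − 0.08·k_gold ≈ 1.2681.
Gain: Δc = 1.2681 − 1.0269 ≈ 0.2412.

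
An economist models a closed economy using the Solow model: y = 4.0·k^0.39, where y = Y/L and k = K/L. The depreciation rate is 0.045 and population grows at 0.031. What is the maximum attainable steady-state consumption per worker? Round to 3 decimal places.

The effective depreciation rate is n + δ = 0.031 + 0.045 = 0.076.
At the golden rule the marginal product of capital equals n+δ: 0.39·4.0·k^(0.39−1) = 0.076. Solving, k_gold = (0.39·4.0/0.076)^(1/0.61) ≈ 141.6868.
y_gold = 4.0·141.6868^0.39 ≈ 27.6108.
c_gold = y_gold − (n+δ)·k_gold = 27.6108 − 0.076·141.6868 ≈ 16.8426.

c_gold ≈ 16.843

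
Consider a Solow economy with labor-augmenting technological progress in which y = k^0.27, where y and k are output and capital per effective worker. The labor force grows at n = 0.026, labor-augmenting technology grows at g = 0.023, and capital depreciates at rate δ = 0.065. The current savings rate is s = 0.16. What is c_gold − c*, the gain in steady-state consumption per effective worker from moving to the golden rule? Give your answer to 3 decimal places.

Break-even investment rate: n + g + δ = 0.026 + 0.023 + 0.065 = 0.114.
Current steady state (s = 0.16): k* = (0.16/0.114)^(1/0.73) ≈ 1.5910, y* = 1.5910^0.27 ≈ 1.1336, c* = (1−0.16)·1.1336 ≈ 0.9522.
Golden rule sets MPK = n+g+δ: 0.27·k^(0.27−1) = 0.114, so k_gold = (0.27/0.114)^(1/0.73) ≈ 3.2580.
y_gold = 3.2580^0.27 ≈ 1.3756, c_gold = y_gold − 0.114·k_gold ≈ 1.0042.
Gain: Δc = 1.0042 − 0.9522 ≈ 0.0520.

Δc ≈ 0.052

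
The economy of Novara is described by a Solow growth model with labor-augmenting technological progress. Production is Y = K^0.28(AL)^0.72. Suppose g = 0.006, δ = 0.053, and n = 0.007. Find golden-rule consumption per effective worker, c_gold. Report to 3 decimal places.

c_gold ≈ 1.263

Capital per effective worker breaks even when investment replaces (n + g + δ)·k; here n + g + δ = 0.066.
Golden rule sets MPK = n+g+δ: 0.28·k^(0.28−1) = 0.066, so k_gold = (0.28/0.066)^(1/0.72) ≈ 7.4419.
y_gold = 7.4419^0.28 ≈ 1.7542.
c_gold = y_gold − (n+g+δ)·k_gold = 1.7542 − 0.066·7.4419 ≈ 1.2630.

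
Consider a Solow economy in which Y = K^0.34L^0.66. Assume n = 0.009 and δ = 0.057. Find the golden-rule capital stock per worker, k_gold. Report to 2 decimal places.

k_gold ≈ 11.99

n + δ = 0.009 + 0.057 = 0.066.
Maximizing c = f(k) − (n+δ)·k gives f'(k) = n+δ, i.e. 0.34·k^(0.34−1) = 0.066, so k_gold = (0.34/0.066)^(1/0.66) ≈ 11.9864.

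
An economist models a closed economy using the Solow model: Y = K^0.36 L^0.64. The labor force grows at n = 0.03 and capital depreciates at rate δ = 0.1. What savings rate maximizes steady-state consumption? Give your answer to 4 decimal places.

The effective depreciation rate is n + δ = 0.03 + 0.1 = 0.13.
At the golden rule MPK = n+δ, and in any Cobb-Douglas steady state s = (n+δ)·k/y = MPK·k/y = capital's share 0.36.

s_gold = 0.3600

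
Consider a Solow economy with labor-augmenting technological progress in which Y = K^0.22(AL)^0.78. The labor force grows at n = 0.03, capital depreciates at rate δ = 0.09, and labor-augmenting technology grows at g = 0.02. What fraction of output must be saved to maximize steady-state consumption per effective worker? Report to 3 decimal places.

s_gold = 0.220

Break-even investment rate: n + g + δ = 0.03 + 0.02 + 0.09 = 0.14.
At the golden rule MPK = n+g+δ, and in any Cobb-Douglas steady state s = (n+g+δ)·k/y = MPK·k/y = capital's share 0.22.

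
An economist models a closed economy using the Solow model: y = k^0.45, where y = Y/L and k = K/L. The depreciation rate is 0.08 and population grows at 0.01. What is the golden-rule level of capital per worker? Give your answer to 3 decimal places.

k_gold ≈ 18.658

The effective depreciation rate is n + δ = 0.01 + 0.08 = 0.09.
At the golden rule the marginal product of capital equals n+δ: 0.45·k^(0.45−1) = 0.09. Solving, k_gold = (0.45/0.09)^(1/0.55) ≈ 18.6575.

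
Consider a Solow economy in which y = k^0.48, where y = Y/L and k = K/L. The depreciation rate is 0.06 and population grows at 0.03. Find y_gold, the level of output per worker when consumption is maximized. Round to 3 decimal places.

The effective depreciation rate is n + δ = 0.03 + 0.06 = 0.09.
Golden rule sets MPK = n+δ: 0.48·k^(0.48−1) = 0.09, so k_gold = (0.48/0.09)^(1/0.52) ≈ 25.0077.
Output: y_gold = k_gold^0.48 = 25.0077^0.48 ≈ 4.6890.

y_gold ≈ 4.689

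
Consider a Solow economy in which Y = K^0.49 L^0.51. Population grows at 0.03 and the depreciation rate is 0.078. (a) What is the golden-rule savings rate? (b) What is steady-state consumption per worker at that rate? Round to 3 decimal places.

n + δ = 0.03 + 0.078 = 0.108.
For Cobb-Douglas, s_gold equals capital's share: s_gold = 0.49.
Golden rule sets MPK = n+δ: 0.49·k^(0.49−1) = 0.108, so k_gold = (0.49/0.108)^(1/0.51) ≈ 19.3994.
y_gold = 19.3994^0.49 ≈ 4.2758; c_gold = (1−0.49)·y_gold ≈ 2.1807.

(a) s_gold = 0.490; (b) c_gold ≈ 2.181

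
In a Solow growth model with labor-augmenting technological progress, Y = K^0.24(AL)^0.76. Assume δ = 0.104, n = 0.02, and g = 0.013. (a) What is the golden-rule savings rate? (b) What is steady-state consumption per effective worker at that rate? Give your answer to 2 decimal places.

(a) s_gold = 0.24; (b) c_gold ≈ 0.91

Break-even investment rate: n + g + δ = 0.02 + 0.013 + 0.104 = 0.137.
For Cobb-Douglas, s_gold equals capital's share: s_gold = 0.24.
Golden rule sets MPK = n+g+δ: 0.24·k^(0.24−1) = 0.137, so k_gold = (0.24/0.137)^(1/0.76) ≈ 2.0911.
y_gold = 2.0911^0.24 ≈ 1.1937; c_gold = (1−0.24)·y_gold ≈ 0.9072.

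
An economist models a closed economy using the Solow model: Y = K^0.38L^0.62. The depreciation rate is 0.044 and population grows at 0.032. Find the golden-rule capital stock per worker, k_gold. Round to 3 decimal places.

Break-even investment rate: n + δ = 0.032 + 0.044 = 0.076.
At the golden rule the marginal product of capital equals n+δ: 0.38·k^(0.38−1) = 0.076. Solving, k_gold = (0.38/0.076)^(1/0.62) ≈ 13.4082.

k_gold ≈ 13.408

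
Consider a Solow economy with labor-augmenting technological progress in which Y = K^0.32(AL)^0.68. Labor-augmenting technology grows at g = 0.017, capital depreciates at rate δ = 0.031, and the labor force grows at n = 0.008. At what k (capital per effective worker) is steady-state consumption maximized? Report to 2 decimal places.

k_gold ≈ 12.98

Capital per effective worker breaks even when investment replaces (n + g + δ)·k; here n + g + δ = 0.056.
Setting f'(k) = n+g+δ gives 0.32·k^(0.32−1) = 0.056, hence k_gold = (0.32/0.056)^(1/0.68) ≈ 12.9772.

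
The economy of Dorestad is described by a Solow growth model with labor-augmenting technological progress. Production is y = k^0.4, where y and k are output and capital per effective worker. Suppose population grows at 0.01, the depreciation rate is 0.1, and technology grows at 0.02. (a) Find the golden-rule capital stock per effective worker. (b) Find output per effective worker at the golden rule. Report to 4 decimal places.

(a) k_gold ≈ 6.5092; (b) y_gold ≈ 2.1155

Capital per effective worker breaks even when investment replaces (n + g + δ)·k; here n + g + δ = 0.13.
Maximizing c = f(k) − (n+g+δ)·k gives f'(k) = n+g+δ, i.e. 0.4·k^(0.4−1) = 0.13, so k_gold = (0.4/0.13)^(1/0.6) ≈ 6.5092.
y_gold = 6.5092^0.4 ≈ 2.1155.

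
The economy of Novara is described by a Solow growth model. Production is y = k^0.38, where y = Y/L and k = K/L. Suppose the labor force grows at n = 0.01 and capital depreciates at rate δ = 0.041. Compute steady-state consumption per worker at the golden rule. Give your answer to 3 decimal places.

c_gold ≈ 2.123

Capital per worker breaks even when investment replaces (n + δ)·k; here n + δ = 0.051.
Maximizing c = f(k) − (n+δ)·k gives f'(k) = n+δ, i.e. 0.38·k^(0.38−1) = 0.051, so k_gold = (0.38/0.051)^(1/0.62) ≈ 25.5150.
y_gold = 25.5150^0.38 ≈ 3.4244.
c_gold = y_gold − (n+δ)·k_gold = 3.4244 − 0.051·25.5150 ≈ 2.1231.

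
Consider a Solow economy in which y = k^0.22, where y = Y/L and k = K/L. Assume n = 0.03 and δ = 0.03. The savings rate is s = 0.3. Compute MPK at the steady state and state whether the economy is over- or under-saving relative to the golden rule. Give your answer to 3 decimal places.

The effective depreciation rate is n + δ = 0.03 + 0.03 = 0.06.
Steady-state k*: s·k^0.22 = 0.06·k gives k* = (0.3/0.06)^(1/0.78) ≈ 7.8725.
MPK = 0.22·7.8725^(-0.78) ≈ 0.0440.
MPK < n+δ = 0.06, so the economy is dynamically inefficient (over-saving).

over-saving; MPK ≈ 0.044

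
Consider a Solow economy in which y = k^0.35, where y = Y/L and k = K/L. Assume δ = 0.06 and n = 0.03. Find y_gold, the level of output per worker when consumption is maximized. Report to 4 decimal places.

y_gold ≈ 2.0778

The effective depreciation rate is n + δ = 0.03 + 0.06 = 0.09.
At the golden rule the marginal product of capital equals n+δ: 0.35·k^(0.35−1) = 0.09. Solving, k_gold = (0.35/0.09)^(1/0.65) ≈ 8.0802.
Output: y_gold = k_gold^0.35 = 8.0802^0.35 ≈ 2.0778.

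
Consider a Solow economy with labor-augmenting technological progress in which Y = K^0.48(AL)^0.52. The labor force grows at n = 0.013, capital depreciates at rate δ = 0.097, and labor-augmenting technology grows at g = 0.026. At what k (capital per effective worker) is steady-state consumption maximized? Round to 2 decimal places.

k_gold ≈ 11.31

Capital per effective worker breaks even when investment replaces (n + g + δ)·k; here n + g + δ = 0.136.
Golden rule sets MPK = n+g+δ: 0.48·k^(0.48−1) = 0.136, so k_gold = (0.48/0.136)^(1/0.52) ≈ 11.3051.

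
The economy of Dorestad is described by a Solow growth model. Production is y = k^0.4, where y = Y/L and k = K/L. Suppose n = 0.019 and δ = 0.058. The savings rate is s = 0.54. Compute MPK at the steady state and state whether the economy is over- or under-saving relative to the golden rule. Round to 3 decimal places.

Break-even investment rate: n + δ = 0.019 + 0.058 = 0.077.
Steady-state k*: s·k^0.4 = 0.077·k gives k* = (0.54/0.077)^(1/0.6) ≈ 25.6944.
MPK = 0.4·25.6944^(-0.6) ≈ 0.0570.
MPK < n+δ = 0.077, so the economy is dynamically inefficient (over-saving).

over-saving; MPK ≈ 0.057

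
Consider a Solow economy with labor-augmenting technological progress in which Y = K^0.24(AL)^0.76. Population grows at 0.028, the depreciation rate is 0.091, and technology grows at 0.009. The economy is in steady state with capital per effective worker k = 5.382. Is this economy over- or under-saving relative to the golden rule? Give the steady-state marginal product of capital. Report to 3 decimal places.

over-saving; MPK ≈ 0.067

Break-even investment rate: n + g + δ = 0.028 + 0.009 + 0.091 = 0.128.
MPK = 0.24·k^(0.24−1) = 0.24·5.382^(-0.76) ≈ 0.0668.
MPK < 0.128, so the economy is dynamically inefficient (over-saving).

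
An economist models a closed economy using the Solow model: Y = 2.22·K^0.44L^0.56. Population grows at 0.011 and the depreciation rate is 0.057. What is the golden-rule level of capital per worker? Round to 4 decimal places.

k_gold ≈ 116.5739

n + δ = 0.011 + 0.057 = 0.068.
At the golden rule the marginal product of capital equals n+δ: 0.44·2.22·k^(0.44−1) = 0.068. Solving, k_gold = (0.44·2.22/0.068)^(1/0.56) ≈ 116.5739.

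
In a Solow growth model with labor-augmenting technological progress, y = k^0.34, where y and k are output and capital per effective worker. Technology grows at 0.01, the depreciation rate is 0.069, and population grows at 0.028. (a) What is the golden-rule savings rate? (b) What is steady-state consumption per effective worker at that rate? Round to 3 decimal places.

(a) s_gold = 0.340; (b) c_gold ≈ 1.197

n + g + δ = 0.028 + 0.01 + 0.069 = 0.107.
For Cobb-Douglas, s_gold equals capital's share: s_gold = 0.34.
Golden rule sets MPK = n+g+δ: 0.34·k^(0.34−1) = 0.107, so k_gold = (0.34/0.107)^(1/0.66) ≈ 5.7643.
y_gold = 5.7643^0.34 ≈ 1.8141; c_gold = (1−0.34)·y_gold ≈ 1.1973.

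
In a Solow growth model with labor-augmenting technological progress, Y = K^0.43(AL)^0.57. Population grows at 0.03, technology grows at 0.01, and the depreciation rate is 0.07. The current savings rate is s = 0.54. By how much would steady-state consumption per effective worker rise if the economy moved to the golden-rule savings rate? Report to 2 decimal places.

Δc ≈ 0.07

The effective depreciation rate is n + g + δ = 0.03 + 0.01 + 0.07 = 0.11.
Current steady state (s = 0.54): k* = (0.54/0.11)^(1/0.57) ≈ 16.3036, y* = 16.3036^0.43 ≈ 3.3211, c* = (1−0.54)·3.3211 ≈ 1.5277.
Setting f'(k) = n+g+δ gives 0.43·k^(0.43−1) = 0.11, hence k_gold = (0.43/0.11)^(1/0.57) ≈ 10.9328.
y_gold = 10.9328^0.43 ≈ 2.7968, c_gold = y_gold − 0.11·k_gold ≈ 1.5941.
Gain: Δc = 1.5941 − 1.5277 ≈ 0.0664.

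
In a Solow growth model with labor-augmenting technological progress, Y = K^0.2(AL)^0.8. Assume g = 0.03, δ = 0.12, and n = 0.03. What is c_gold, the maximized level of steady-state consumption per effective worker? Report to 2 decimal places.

c_gold ≈ 0.82

Capital per effective worker breaks even when investment replaces (n + g + δ)·k; here n + g + δ = 0.18.
Golden rule sets MPK = n+g+δ: 0.2·k^(0.2−1) = 0.18, so k_gold = (0.2/0.18)^(1/0.8) ≈ 1.1408.
y_gold = 1.1408^0.2 ≈ 1.0267.
c_gold = y_gold − (n+g+δ)·k_gold = 1.0267 − 0.18·1.1408 ≈ 0.8214.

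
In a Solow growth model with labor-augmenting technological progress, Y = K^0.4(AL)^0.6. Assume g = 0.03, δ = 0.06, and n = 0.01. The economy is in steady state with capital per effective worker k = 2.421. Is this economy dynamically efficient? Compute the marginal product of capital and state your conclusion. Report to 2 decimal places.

dynamically efficient; MPK ≈ 0.24

Break-even investment rate: n + g + δ = 0.01 + 0.03 + 0.06 = 0.1.
MPK = 0.4·k^(0.4−1) = 0.4·2.421^(-0.6) ≈ 0.2353.
MPK > 0.1, so the economy is dynamically efficient (under-saving).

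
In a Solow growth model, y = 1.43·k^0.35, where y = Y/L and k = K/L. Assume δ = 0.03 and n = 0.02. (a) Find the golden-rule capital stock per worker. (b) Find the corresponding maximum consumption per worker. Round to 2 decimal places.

Capital per worker breaks even when investment replaces (n + δ)·k; here n + δ = 0.05.
Setting f'(k) = n+δ gives 0.35·1.43·k^(0.35−1) = 0.05, hence k_gold = (0.35·1.43/0.05)^(1/0.65) ≈ 34.6042.
y_gold = 1.43·34.6042^0.35 ≈ 4.9435; c_gold = y_gold − 0.05·k_gold ≈ 3.2133.

(a) k_gold ≈ 34.60; (b) c_gold ≈ 3.21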